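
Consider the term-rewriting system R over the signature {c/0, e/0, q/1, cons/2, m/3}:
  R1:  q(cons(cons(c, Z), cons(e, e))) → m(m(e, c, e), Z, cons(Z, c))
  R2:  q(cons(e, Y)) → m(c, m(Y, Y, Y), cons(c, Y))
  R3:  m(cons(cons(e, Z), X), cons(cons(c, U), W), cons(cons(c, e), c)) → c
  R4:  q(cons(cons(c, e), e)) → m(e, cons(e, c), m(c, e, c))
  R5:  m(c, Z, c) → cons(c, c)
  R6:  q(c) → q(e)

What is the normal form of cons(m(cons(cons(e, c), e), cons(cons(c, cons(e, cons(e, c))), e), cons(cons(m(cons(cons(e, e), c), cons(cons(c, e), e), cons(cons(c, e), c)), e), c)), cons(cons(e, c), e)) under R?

cons(c, cons(cons(e, c), e))

1. cons(m(cons(cons(e, c), e), cons(cons(c, cons(e, cons(e, c))), e), cons(cons(m(cons(cons(e, e), c), cons(cons(c, e), e), cons(cons(c, e), c)), e), c)), cons(cons(e, c), e))  →  cons(m(cons(cons(e, c), e), cons(cons(c, cons(e, cons(e, c))), e), cons(cons(c, e), c)), cons(cons(e, c), e))   [R3 at 1.3.1.1]
2. cons(m(cons(cons(e, c), e), cons(cons(c, cons(e, cons(e, c))), e), cons(cons(c, e), c)), cons(cons(e, c), e))  →  cons(c, cons(cons(e, c), e))   [R3 at 1]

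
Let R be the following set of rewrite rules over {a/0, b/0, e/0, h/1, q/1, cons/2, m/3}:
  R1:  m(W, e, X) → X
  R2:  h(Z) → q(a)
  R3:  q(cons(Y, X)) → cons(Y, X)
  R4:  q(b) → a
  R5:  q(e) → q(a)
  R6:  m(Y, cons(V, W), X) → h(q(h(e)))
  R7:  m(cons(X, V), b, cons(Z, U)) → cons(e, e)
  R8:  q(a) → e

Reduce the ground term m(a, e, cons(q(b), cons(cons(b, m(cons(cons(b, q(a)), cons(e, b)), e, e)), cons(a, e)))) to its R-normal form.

1. m(a, e, cons(q(b), cons(cons(b, m(cons(cons(b, q(a)), cons(e, b)), e, e)), cons(a, e))))  →  cons(q(b), cons(cons(b, m(cons(cons(b, q(a)), cons(e, b)), e, e)), cons(a, e)))   [R1 at ε]
2. cons(q(b), cons(cons(b, m(cons(cons(b, q(a)), cons(e, b)), e, e)), cons(a, e)))  →  cons(a, cons(cons(b, m(cons(cons(b, q(a)), cons(e, b)), e, e)), cons(a, e)))   [R4 at 1]
3. cons(a, cons(cons(b, m(cons(cons(b, q(a)), cons(e, b)), e, e)), cons(a, e)))  →  cons(a, cons(cons(b, e), cons(a, e)))   [R1 at 2.1.2]

cons(a, cons(cons(b, e), cons(a, e)))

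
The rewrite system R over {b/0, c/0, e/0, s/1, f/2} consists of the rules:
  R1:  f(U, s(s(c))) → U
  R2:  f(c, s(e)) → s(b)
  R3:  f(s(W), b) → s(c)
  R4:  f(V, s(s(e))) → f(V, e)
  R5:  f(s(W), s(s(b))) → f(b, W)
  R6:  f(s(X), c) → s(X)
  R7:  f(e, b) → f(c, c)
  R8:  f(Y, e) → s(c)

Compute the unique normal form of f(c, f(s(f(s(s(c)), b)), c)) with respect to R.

c

1. f(c, f(s(f(s(s(c)), b)), c))  →  f(c, s(f(s(s(c)), b)))   [R6 at 2]
2. f(c, s(f(s(s(c)), b)))  →  f(c, s(s(c)))   [R3 at 2.1]
3. f(c, s(s(c)))  →  c   [R1 at ε]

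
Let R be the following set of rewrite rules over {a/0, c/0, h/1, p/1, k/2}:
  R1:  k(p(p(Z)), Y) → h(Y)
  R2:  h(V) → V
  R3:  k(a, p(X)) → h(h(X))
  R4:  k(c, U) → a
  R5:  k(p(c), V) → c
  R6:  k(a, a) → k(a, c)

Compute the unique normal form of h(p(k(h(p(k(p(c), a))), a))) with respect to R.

p(c)

1. h(p(k(h(p(k(p(c), a))), a)))  →  p(k(h(p(k(p(c), a))), a))   [R2 at ε]
2. p(k(h(p(k(p(c), a))), a))  →  p(k(p(k(p(c), a)), a))   [R2 at 1.1]
3. p(k(p(k(p(c), a)), a))  →  p(k(p(c), a))   [R5 at 1.1.1]
4. p(k(p(c), a))  →  p(c)   [R5 at 1]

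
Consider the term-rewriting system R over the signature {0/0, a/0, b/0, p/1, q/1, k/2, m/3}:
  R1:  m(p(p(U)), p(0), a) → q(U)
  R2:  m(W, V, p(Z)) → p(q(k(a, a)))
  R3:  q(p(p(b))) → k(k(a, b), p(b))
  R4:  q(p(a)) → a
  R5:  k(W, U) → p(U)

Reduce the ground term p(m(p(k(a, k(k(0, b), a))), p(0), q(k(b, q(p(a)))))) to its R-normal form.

1. p(m(p(k(a, k(k(0, b), a))), p(0), q(k(b, q(p(a))))))  →  p(m(p(p(k(k(0, b), a))), p(0), q(k(b, q(p(a))))))   [R5 at 1.1.1]
2. p(m(p(p(k(k(0, b), a))), p(0), q(k(b, q(p(a))))))  →  p(m(p(p(p(a))), p(0), q(k(b, q(p(a))))))   [R5 at 1.1.1.1]
3. p(m(p(p(p(a))), p(0), q(k(b, q(p(a))))))  →  p(m(p(p(p(a))), p(0), q(p(q(p(a))))))   [R5 at 1.3.1]
4. p(m(p(p(p(a))), p(0), q(p(q(p(a))))))  →  p(m(p(p(p(a))), p(0), q(p(a))))   [R4 at 1.3.1.1]
5. p(m(p(p(p(a))), p(0), q(p(a))))  →  p(m(p(p(p(a))), p(0), a))   [R4 at 1.3]
6. p(m(p(p(p(a))), p(0), a))  →  p(q(p(a)))   [R1 at 1]
7. p(q(p(a)))  →  p(a)   [R4 at 1]

p(a)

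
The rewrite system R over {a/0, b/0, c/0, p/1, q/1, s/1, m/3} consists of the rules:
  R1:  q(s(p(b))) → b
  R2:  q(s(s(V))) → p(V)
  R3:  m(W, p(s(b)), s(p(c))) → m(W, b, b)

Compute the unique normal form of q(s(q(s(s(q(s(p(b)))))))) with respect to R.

1. q(s(q(s(s(q(s(p(b))))))))  →  q(s(p(q(s(p(b))))))   [R2 at 1.1]
2. q(s(p(q(s(p(b))))))  →  q(s(p(b)))   [R1 at 1.1.1]
3. q(s(p(b)))  →  b   [R1 at ε]

b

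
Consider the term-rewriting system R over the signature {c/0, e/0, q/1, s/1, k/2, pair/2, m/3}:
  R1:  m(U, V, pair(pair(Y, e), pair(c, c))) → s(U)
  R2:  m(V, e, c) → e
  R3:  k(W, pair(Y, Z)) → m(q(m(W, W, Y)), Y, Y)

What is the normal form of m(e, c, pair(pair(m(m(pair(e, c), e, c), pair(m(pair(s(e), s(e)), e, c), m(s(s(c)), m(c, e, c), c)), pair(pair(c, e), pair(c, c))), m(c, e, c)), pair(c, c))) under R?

1. m(e, c, pair(pair(m(m(pair(e, c), e, c), pair(m(pair(s(e), s(e)), e, c), m(s(s(c)), m(c, e, c), c)), pair(pair(c, e), pair(c, c))), m(c, e, c)), pair(c, c)))  →  m(e, c, pair(pair(s(m(pair(e, c), e, c)), m(c, e, c)), pair(c, c)))   [R1 at 3.1.1]
2. m(e, c, pair(pair(s(m(pair(e, c), e, c)), m(c, e, c)), pair(c, c)))  →  m(e, c, pair(pair(s(e), m(c, e, c)), pair(c, c)))   [R2 at 3.1.1.1]
3. m(e, c, pair(pair(s(e), m(c, e, c)), pair(c, c)))  →  m(e, c, pair(pair(s(e), e), pair(c, c)))   [R2 at 3.1.2]
4. m(e, c, pair(pair(s(e), e), pair(c, c)))  →  s(e)   [R1 at ε]

s(e)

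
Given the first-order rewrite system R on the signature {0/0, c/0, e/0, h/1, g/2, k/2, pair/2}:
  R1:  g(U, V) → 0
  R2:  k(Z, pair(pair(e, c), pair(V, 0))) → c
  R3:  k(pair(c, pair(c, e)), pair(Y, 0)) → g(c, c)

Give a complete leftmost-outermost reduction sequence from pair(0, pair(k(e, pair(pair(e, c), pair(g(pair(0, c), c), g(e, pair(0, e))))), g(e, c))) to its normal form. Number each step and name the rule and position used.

pair(0, pair(c, 0))

1. pair(0, pair(k(e, pair(pair(e, c), pair(g(pair(0, c), c), g(e, pair(0, e))))), g(e, c)))  →  pair(0, pair(k(e, pair(pair(e, c), pair(0, g(e, pair(0, e))))), g(e, c)))   [R1 at 2.1.2.2.1]
2. pair(0, pair(k(e, pair(pair(e, c), pair(0, g(e, pair(0, e))))), g(e, c)))  →  pair(0, pair(k(e, pair(pair(e, c), pair(0, 0))), g(e, c)))   [R1 at 2.1.2.2.2]
3. pair(0, pair(k(e, pair(pair(e, c), pair(0, 0))), g(e, c)))  →  pair(0, pair(c, g(e, c)))   [R2 at 2.1]
4. pair(0, pair(c, g(e, c)))  →  pair(0, pair(c, 0))   [R1 at 2.2]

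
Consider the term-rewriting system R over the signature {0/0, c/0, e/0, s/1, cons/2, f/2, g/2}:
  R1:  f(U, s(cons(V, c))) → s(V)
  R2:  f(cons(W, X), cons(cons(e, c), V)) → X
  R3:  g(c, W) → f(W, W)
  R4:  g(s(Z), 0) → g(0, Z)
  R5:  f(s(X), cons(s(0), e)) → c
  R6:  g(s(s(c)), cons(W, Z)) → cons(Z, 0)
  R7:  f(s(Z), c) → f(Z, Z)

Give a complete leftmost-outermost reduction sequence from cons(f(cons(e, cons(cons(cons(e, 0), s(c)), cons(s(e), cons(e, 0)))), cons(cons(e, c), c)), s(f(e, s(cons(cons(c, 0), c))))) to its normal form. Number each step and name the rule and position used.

1. cons(f(cons(e, cons(cons(cons(e, 0), s(c)), cons(s(e), cons(e, 0)))), cons(cons(e, c), c)), s(f(e, s(cons(cons(c, 0), c)))))  →  cons(cons(cons(cons(e, 0), s(c)), cons(s(e), cons(e, 0))), s(f(e, s(cons(cons(c, 0), c)))))   [R2 at 1]
2. cons(cons(cons(cons(e, 0), s(c)), cons(s(e), cons(e, 0))), s(f(e, s(cons(cons(c, 0), c)))))  →  cons(cons(cons(cons(e, 0), s(c)), cons(s(e), cons(e, 0))), s(s(cons(c, 0))))   [R1 at 2.1]

cons(cons(cons(cons(e, 0), s(c)), cons(s(e), cons(e, 0))), s(s(cons(c, 0))))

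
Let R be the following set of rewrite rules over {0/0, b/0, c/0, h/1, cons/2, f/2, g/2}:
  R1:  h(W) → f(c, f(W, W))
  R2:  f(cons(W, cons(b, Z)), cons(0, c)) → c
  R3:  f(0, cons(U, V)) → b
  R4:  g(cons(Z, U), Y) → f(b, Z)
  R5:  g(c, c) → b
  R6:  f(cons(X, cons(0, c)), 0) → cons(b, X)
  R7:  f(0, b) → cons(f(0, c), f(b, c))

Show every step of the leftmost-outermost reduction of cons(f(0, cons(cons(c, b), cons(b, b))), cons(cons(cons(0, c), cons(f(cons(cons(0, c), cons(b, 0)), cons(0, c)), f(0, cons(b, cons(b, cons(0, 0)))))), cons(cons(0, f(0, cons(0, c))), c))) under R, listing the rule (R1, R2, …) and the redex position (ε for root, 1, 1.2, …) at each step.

cons(b, cons(cons(cons(0, c), cons(c, b)), cons(cons(0, b), c)))

1. cons(f(0, cons(cons(c, b), cons(b, b))), cons(cons(cons(0, c), cons(f(cons(cons(0, c), cons(b, 0)), cons(0, c)), f(0, cons(b, cons(b, cons(0, 0)))))), cons(cons(0, f(0, cons(0, c))), c)))  →  cons(b, cons(cons(cons(0, c), cons(f(cons(cons(0, c), cons(b, 0)), cons(0, c)), f(0, cons(b, cons(b, cons(0, 0)))))), cons(cons(0, f(0, cons(0, c))), c)))   [R3 at 1]
2. cons(b, cons(cons(cons(0, c), cons(f(cons(cons(0, c), cons(b, 0)), cons(0, c)), f(0, cons(b, cons(b, cons(0, 0)))))), cons(cons(0, f(0, cons(0, c))), c)))  →  cons(b, cons(cons(cons(0, c), cons(c, f(0, cons(b, cons(b, cons(0, 0)))))), cons(cons(0, f(0, cons(0, c))), c)))   [R2 at 2.1.2.1]
3. cons(b, cons(cons(cons(0, c), cons(c, f(0, cons(b, cons(b, cons(0, 0)))))), cons(cons(0, f(0, cons(0, c))), c)))  →  cons(b, cons(cons(cons(0, c), cons(c, b)), cons(cons(0, f(0, cons(0, c))), c)))   [R3 at 2.1.2.2]
4. cons(b, cons(cons(cons(0, c), cons(c, b)), cons(cons(0, f(0, cons(0, c))), c)))  →  cons(b, cons(cons(cons(0, c), cons(c, b)), cons(cons(0, b), c)))   [R3 at 2.2.1.2]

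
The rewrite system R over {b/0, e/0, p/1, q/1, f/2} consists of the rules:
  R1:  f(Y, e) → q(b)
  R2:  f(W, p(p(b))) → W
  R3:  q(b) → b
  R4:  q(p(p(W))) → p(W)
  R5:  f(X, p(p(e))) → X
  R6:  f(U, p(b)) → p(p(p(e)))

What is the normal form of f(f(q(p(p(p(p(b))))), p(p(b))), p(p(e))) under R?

p(p(p(b)))

1. f(f(q(p(p(p(p(b))))), p(p(b))), p(p(e)))  →  f(q(p(p(p(p(b))))), p(p(b)))   [R5 at ε]
2. f(q(p(p(p(p(b))))), p(p(b)))  →  q(p(p(p(p(b)))))   [R2 at ε]
3. q(p(p(p(p(b)))))  →  p(p(p(b)))   [R4 at ε]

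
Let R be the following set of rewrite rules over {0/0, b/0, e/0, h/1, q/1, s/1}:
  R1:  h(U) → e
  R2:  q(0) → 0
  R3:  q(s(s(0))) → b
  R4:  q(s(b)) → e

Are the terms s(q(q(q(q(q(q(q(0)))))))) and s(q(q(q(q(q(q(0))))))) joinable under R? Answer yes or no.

Reduce t₁ = s(q(q(q(q(q(q(q(0)))))))):
1. s(q(q(q(q(q(q(q(0))))))))  →  s(q(q(q(q(q(q(0)))))))   [R2 at 1.1.1.1.1.1.1]
2. s(q(q(q(q(q(q(0)))))))  →  s(q(q(q(q(q(0))))))   [R2 at 1.1.1.1.1.1]
3. s(q(q(q(q(q(0))))))  →  s(q(q(q(q(0)))))   [R2 at 1.1.1.1.1]
4. s(q(q(q(q(0)))))  →  s(q(q(q(0))))   [R2 at 1.1.1.1]
5. s(q(q(q(0))))  →  s(q(q(0)))   [R2 at 1.1.1]
6. s(q(q(0)))  →  s(q(0))   [R2 at 1.1]
7. s(q(0))  →  s(0)   [R2 at 1]

Reduce t₂ = s(q(q(q(q(q(q(0))))))):
1. s(q(q(q(q(q(q(0)))))))  →  s(q(q(q(q(q(0))))))   [R2 at 1.1.1.1.1.1]
2. s(q(q(q(q(q(0))))))  →  s(q(q(q(q(0)))))   [R2 at 1.1.1.1.1]
3. s(q(q(q(q(0)))))  →  s(q(q(q(0))))   [R2 at 1.1.1.1]
4. s(q(q(q(0))))  →  s(q(q(0)))   [R2 at 1.1.1]
5. s(q(q(0)))  →  s(q(0))   [R2 at 1.1]
6. s(q(0))  →  s(0)   [R2 at 1]

yes — NF(t₁) = s(0), NF(t₂) = s(0)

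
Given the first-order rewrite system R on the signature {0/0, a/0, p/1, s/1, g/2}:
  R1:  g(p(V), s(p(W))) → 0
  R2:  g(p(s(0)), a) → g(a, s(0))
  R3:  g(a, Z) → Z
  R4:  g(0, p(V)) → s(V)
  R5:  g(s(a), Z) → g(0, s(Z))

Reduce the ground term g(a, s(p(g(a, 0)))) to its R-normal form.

1. g(a, s(p(g(a, 0))))  →  s(p(g(a, 0)))   [R3 at ε]
2. s(p(g(a, 0)))  →  s(p(0))   [R3 at 1.1]

s(p(0))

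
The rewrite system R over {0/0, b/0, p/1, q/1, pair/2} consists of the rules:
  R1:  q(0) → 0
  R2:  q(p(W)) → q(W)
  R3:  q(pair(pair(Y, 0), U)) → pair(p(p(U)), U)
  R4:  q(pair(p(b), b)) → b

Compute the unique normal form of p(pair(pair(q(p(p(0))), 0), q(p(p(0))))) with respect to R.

p(pair(pair(0, 0), 0))

1. p(pair(pair(q(p(p(0))), 0), q(p(p(0)))))  →  p(pair(pair(q(p(0)), 0), q(p(p(0)))))   [R2 at 1.1.1]
2. p(pair(pair(q(p(0)), 0), q(p(p(0)))))  →  p(pair(pair(q(0), 0), q(p(p(0)))))   [R2 at 1.1.1]
3. p(pair(pair(q(0), 0), q(p(p(0)))))  →  p(pair(pair(0, 0), q(p(p(0)))))   [R1 at 1.1.1]
4. p(pair(pair(0, 0), q(p(p(0)))))  →  p(pair(pair(0, 0), q(p(0))))   [R2 at 1.2]
5. p(pair(pair(0, 0), q(p(0))))  →  p(pair(pair(0, 0), q(0)))   [R2 at 1.2]
6. p(pair(pair(0, 0), q(0)))  →  p(pair(pair(0, 0), 0))   [R1 at 1.2]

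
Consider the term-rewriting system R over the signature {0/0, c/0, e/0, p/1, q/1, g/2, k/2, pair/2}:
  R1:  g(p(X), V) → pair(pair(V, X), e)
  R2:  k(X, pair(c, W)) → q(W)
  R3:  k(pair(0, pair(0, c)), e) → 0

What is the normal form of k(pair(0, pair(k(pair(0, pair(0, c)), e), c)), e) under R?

1. k(pair(0, pair(k(pair(0, pair(0, c)), e), c)), e)  →  k(pair(0, pair(0, c)), e)   [R3 at 1.2.1]
2. k(pair(0, pair(0, c)), e)  →  0   [R3 at ε]

0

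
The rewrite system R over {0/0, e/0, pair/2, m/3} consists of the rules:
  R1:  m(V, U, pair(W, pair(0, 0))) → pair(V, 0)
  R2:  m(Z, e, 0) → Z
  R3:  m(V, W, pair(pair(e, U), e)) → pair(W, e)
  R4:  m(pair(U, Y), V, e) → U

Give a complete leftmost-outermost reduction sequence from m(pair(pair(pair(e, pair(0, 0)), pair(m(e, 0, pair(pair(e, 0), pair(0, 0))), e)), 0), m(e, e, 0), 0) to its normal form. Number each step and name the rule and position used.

1. m(pair(pair(pair(e, pair(0, 0)), pair(m(e, 0, pair(pair(e, 0), pair(0, 0))), e)), 0), m(e, e, 0), 0)  →  m(pair(pair(pair(e, pair(0, 0)), pair(pair(e, 0), e)), 0), m(e, e, 0), 0)   [R1 at 1.1.2.1]
2. m(pair(pair(pair(e, pair(0, 0)), pair(pair(e, 0), e)), 0), m(e, e, 0), 0)  →  m(pair(pair(pair(e, pair(0, 0)), pair(pair(e, 0), e)), 0), e, 0)   [R2 at 2]
3. m(pair(pair(pair(e, pair(0, 0)), pair(pair(e, 0), e)), 0), e, 0)  →  pair(pair(pair(e, pair(0, 0)), pair(pair(e, 0), e)), 0)   [R2 at ε]

pair(pair(pair(e, pair(0, 0)), pair(pair(e, 0), e)), 0)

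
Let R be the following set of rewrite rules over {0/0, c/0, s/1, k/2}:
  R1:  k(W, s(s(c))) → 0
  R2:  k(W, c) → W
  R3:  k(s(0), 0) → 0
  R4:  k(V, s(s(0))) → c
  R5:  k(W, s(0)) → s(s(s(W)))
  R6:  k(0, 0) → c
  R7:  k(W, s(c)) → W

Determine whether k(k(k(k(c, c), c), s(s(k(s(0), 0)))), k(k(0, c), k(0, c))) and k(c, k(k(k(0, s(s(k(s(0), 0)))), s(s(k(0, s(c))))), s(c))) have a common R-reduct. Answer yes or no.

yes — NF(t₁) = c, NF(t₂) = c

Reduce t₁ = k(k(k(k(c, c), c), s(s(k(s(0), 0)))), k(k(0, c), k(0, c))):
1. k(k(k(k(c, c), c), s(s(k(s(0), 0)))), k(k(0, c), k(0, c)))  →  k(k(k(c, c), s(s(k(s(0), 0)))), k(k(0, c), k(0, c)))   [R2 at 1.1]
2. k(k(k(c, c), s(s(k(s(0), 0)))), k(k(0, c), k(0, c)))  →  k(k(c, s(s(k(s(0), 0)))), k(k(0, c), k(0, c)))   [R2 at 1.1]
3. k(k(c, s(s(k(s(0), 0)))), k(k(0, c), k(0, c)))  →  k(k(c, s(s(0))), k(k(0, c), k(0, c)))   [R3 at 1.2.1.1]
4. k(k(c, s(s(0))), k(k(0, c), k(0, c)))  →  k(c, k(k(0, c), k(0, c)))   [R4 at 1]
5. k(c, k(k(0, c), k(0, c)))  →  k(c, k(0, k(0, c)))   [R2 at 2.1]
6. k(c, k(0, k(0, c)))  →  k(c, k(0, 0))   [R2 at 2.2]
7. k(c, k(0, 0))  →  k(c, c)   [R6 at 2]
8. k(c, c)  →  c   [R2 at ε]

Reduce t₂ = k(c, k(k(k(0, s(s(k(s(0), 0)))), s(s(k(0, s(c))))), s(c))):
1. k(c, k(k(k(0, s(s(k(s(0), 0)))), s(s(k(0, s(c))))), s(c)))  →  k(c, k(k(0, s(s(k(s(0), 0)))), s(s(k(0, s(c))))))   [R7 at 2]
2. k(c, k(k(0, s(s(k(s(0), 0)))), s(s(k(0, s(c))))))  →  k(c, k(k(0, s(s(0))), s(s(k(0, s(c))))))   [R3 at 2.1.2.1.1]
3. k(c, k(k(0, s(s(0))), s(s(k(0, s(c))))))  →  k(c, k(c, s(s(k(0, s(c))))))   [R4 at 2.1]
4. k(c, k(c, s(s(k(0, s(c))))))  →  k(c, k(c, s(s(0))))   [R7 at 2.2.1.1]
5. k(c, k(c, s(s(0))))  →  k(c, c)   [R4 at 2]
6. k(c, c)  →  c   [R2 at ε]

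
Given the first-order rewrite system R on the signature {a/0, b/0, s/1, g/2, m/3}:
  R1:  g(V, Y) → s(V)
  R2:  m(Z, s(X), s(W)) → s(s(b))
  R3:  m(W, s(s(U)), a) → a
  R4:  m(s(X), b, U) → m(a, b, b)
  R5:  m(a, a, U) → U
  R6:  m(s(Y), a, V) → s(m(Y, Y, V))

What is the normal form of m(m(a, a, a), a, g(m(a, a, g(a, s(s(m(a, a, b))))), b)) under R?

s(s(a))

1. m(m(a, a, a), a, g(m(a, a, g(a, s(s(m(a, a, b))))), b))  →  m(a, a, g(m(a, a, g(a, s(s(m(a, a, b))))), b))   [R5 at 1]
2. m(a, a, g(m(a, a, g(a, s(s(m(a, a, b))))), b))  →  g(m(a, a, g(a, s(s(m(a, a, b))))), b)   [R5 at ε]
3. g(m(a, a, g(a, s(s(m(a, a, b))))), b)  →  s(m(a, a, g(a, s(s(m(a, a, b))))))   [R1 at ε]
4. s(m(a, a, g(a, s(s(m(a, a, b))))))  →  s(g(a, s(s(m(a, a, b)))))   [R5 at 1]
5. s(g(a, s(s(m(a, a, b)))))  →  s(s(a))   [R1 at 1]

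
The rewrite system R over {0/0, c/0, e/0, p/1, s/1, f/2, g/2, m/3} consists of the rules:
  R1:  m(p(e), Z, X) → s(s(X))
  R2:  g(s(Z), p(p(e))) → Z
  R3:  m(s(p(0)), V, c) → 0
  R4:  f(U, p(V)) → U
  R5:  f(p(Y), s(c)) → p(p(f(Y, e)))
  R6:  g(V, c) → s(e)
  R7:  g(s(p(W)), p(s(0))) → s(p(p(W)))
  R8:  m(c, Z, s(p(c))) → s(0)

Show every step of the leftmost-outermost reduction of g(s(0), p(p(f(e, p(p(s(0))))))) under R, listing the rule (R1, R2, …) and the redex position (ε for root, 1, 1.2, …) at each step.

1. g(s(0), p(p(f(e, p(p(s(0)))))))  →  g(s(0), p(p(e)))   [R4 at 2.1.1]
2. g(s(0), p(p(e)))  →  0   [R2 at ε]

0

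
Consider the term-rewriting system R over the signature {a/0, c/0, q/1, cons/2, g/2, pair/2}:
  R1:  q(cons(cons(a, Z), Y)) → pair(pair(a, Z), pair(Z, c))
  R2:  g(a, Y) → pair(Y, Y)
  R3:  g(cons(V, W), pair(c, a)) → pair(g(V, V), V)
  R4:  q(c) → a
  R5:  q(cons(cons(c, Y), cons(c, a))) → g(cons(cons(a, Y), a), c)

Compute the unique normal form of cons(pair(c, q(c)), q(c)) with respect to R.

cons(pair(c, a), a)

1. cons(pair(c, q(c)), q(c))  →  cons(pair(c, a), q(c))   [R4 at 1.2]
2. cons(pair(c, a), q(c))  →  cons(pair(c, a), a)   [R4 at 2]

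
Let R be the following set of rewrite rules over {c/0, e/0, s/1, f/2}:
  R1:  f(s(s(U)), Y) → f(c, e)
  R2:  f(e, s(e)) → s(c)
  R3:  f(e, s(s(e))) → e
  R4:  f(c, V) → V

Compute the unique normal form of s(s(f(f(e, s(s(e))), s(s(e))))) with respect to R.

s(s(e))

1. s(s(f(f(e, s(s(e))), s(s(e)))))  →  s(s(f(e, s(s(e)))))   [R3 at 1.1.1]
2. s(s(f(e, s(s(e)))))  →  s(s(e))   [R3 at 1.1]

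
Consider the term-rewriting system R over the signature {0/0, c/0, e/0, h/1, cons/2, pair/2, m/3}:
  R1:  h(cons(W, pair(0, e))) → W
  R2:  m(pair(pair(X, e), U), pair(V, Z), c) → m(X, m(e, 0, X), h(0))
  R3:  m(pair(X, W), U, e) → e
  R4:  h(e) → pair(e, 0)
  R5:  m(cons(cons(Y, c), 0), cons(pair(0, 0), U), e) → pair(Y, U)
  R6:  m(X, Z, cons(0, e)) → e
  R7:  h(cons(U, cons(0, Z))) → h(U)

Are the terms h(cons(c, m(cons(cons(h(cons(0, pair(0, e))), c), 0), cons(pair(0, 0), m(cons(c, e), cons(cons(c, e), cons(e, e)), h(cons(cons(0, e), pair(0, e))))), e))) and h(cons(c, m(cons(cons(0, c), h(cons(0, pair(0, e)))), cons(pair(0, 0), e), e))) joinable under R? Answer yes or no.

Reduce t₁ = h(cons(c, m(cons(cons(h(cons(0, pair(0, e))), c), 0), cons(pair(0, 0), m(cons(c, e), cons(cons(c, e), cons(e, e)), h(cons(cons(0, e), pair(0, e))))), e))):
1. h(cons(c, m(cons(cons(h(cons(0, pair(0, e))), c), 0), cons(pair(0, 0), m(cons(c, e), cons(cons(c, e), cons(e, e)), h(cons(cons(0, e), pair(0, e))))), e)))  →  h(cons(c, pair(h(cons(0, pair(0, e))), m(cons(c, e), cons(cons(c, e), cons(e, e)), h(cons(cons(0, e), pair(0, e)))))))   [R5 at 1.2]
2. h(cons(c, pair(h(cons(0, pair(0, e))), m(cons(c, e), cons(cons(c, e), cons(e, e)), h(cons(cons(0, e), pair(0, e)))))))  →  h(cons(c, pair(0, m(cons(c, e), cons(cons(c, e), cons(e, e)), h(cons(cons(0, e), pair(0, e)))))))   [R1 at 1.2.1]
3. h(cons(c, pair(0, m(cons(c, e), cons(cons(c, e), cons(e, e)), h(cons(cons(0, e), pair(0, e)))))))  →  h(cons(c, pair(0, m(cons(c, e), cons(cons(c, e), cons(e, e)), cons(0, e)))))   [R1 at 1.2.2.3]
4. h(cons(c, pair(0, m(cons(c, e), cons(cons(c, e), cons(e, e)), cons(0, e)))))  →  h(cons(c, pair(0, e)))   [R6 at 1.2.2]
5. h(cons(c, pair(0, e)))  →  c   [R1 at ε]

Reduce t₂ = h(cons(c, m(cons(cons(0, c), h(cons(0, pair(0, e)))), cons(pair(0, 0), e), e))):
1. h(cons(c, m(cons(cons(0, c), h(cons(0, pair(0, e)))), cons(pair(0, 0), e), e)))  →  h(cons(c, m(cons(cons(0, c), 0), cons(pair(0, 0), e), e)))   [R1 at 1.2.1.2]
2. h(cons(c, m(cons(cons(0, c), 0), cons(pair(0, 0), e), e)))  →  h(cons(c, pair(0, e)))   [R5 at 1.2]
3. h(cons(c, pair(0, e)))  →  c   [R1 at ε]

yes — NF(t₁) = c, NF(t₂) = c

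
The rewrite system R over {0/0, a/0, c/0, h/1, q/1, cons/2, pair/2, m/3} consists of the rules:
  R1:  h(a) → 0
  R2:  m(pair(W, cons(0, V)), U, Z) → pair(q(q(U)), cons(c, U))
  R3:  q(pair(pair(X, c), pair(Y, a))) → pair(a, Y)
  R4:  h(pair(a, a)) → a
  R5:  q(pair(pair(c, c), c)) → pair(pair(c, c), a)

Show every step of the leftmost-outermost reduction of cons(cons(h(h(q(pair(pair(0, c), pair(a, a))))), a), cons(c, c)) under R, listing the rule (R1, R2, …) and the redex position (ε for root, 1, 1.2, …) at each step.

1. cons(cons(h(h(q(pair(pair(0, c), pair(a, a))))), a), cons(c, c))  →  cons(cons(h(h(pair(a, a))), a), cons(c, c))   [R3 at 1.1.1.1]
2. cons(cons(h(h(pair(a, a))), a), cons(c, c))  →  cons(cons(h(a), a), cons(c, c))   [R4 at 1.1.1]
3. cons(cons(h(a), a), cons(c, c))  →  cons(cons(0, a), cons(c, c))   [R1 at 1.1]

cons(cons(0, a), cons(c, c))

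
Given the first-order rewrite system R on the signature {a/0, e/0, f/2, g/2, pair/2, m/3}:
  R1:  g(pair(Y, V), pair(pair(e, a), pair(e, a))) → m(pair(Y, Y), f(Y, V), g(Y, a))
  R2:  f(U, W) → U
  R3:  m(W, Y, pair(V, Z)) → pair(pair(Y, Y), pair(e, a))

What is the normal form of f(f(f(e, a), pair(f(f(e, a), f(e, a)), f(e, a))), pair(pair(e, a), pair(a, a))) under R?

1. f(f(f(e, a), pair(f(f(e, a), f(e, a)), f(e, a))), pair(pair(e, a), pair(a, a)))  →  f(f(e, a), pair(f(f(e, a), f(e, a)), f(e, a)))   [R2 at ε]
2. f(f(e, a), pair(f(f(e, a), f(e, a)), f(e, a)))  →  f(e, a)   [R2 at ε]
3. f(e, a)  →  e   [R2 at ε]

e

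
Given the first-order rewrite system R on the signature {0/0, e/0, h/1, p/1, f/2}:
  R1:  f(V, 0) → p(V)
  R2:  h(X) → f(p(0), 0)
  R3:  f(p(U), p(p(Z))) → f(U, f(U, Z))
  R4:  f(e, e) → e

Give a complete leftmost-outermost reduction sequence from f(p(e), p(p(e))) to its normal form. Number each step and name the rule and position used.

1. f(p(e), p(p(e)))  →  f(e, f(e, e))   [R3 at ε]
2. f(e, f(e, e))  →  f(e, e)   [R4 at 2]
3. f(e, e)  →  e   [R4 at ε]

e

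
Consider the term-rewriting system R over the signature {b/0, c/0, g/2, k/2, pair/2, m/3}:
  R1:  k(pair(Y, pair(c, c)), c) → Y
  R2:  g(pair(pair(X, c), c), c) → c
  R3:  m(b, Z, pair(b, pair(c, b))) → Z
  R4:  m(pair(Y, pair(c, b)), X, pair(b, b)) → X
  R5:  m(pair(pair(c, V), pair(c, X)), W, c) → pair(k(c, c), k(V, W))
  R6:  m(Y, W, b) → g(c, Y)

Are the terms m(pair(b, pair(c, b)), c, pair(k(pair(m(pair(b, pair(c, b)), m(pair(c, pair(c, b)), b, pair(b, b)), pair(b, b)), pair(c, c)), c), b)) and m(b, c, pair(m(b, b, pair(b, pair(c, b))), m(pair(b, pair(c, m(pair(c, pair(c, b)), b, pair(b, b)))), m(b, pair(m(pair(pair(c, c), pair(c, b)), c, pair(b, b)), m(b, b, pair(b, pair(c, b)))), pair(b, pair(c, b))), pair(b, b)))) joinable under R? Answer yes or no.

Reduce t₁ = m(pair(b, pair(c, b)), c, pair(k(pair(m(pair(b, pair(c, b)), m(pair(c, pair(c, b)), b, pair(b, b)), pair(b, b)), pair(c, c)), c), b)):
1. m(pair(b, pair(c, b)), c, pair(k(pair(m(pair(b, pair(c, b)), m(pair(c, pair(c, b)), b, pair(b, b)), pair(b, b)), pair(c, c)), c), b))  →  m(pair(b, pair(c, b)), c, pair(m(pair(b, pair(c, b)), m(pair(c, pair(c, b)), b, pair(b, b)), pair(b, b)), b))   [R1 at 3.1]
2. m(pair(b, pair(c, b)), c, pair(m(pair(b, pair(c, b)), m(pair(c, pair(c, b)), b, pair(b, b)), pair(b, b)), b))  →  m(pair(b, pair(c, b)), c, pair(m(pair(c, pair(c, b)), b, pair(b, b)), b))   [R4 at 3.1]
3. m(pair(b, pair(c, b)), c, pair(m(pair(c, pair(c, b)), b, pair(b, b)), b))  →  m(pair(b, pair(c, b)), c, pair(b, b))   [R4 at 3.1]
4. m(pair(b, pair(c, b)), c, pair(b, b))  →  c   [R4 at ε]

Reduce t₂ = m(b, c, pair(m(b, b, pair(b, pair(c, b))), m(pair(b, pair(c, m(pair(c, pair(c, b)), b, pair(b, b)))), m(b, pair(m(pair(pair(c, c), pair(c, b)), c, pair(b, b)), m(b, b, pair(b, pair(c, b)))), pair(b, pair(c, b))), pair(b, b)))):
1. m(b, c, pair(m(b, b, pair(b, pair(c, b))), m(pair(b, pair(c, m(pair(c, pair(c, b)), b, pair(b, b)))), m(b, pair(m(pair(pair(c, c), pair(c, b)), c, pair(b, b)), m(b, b, pair(b, pair(c, b)))), pair(b, pair(c, b))), pair(b, b))))  →  m(b, c, pair(b, m(pair(b, pair(c, m(pair(c, pair(c, b)), b, pair(b, b)))), m(b, pair(m(pair(pair(c, c), pair(c, b)), c, pair(b, b)), m(b, b, pair(b, pair(c, b)))), pair(b, pair(c, b))), pair(b, b))))   [R3 at 3.1]
2. m(b, c, pair(b, m(pair(b, pair(c, m(pair(c, pair(c, b)), b, pair(b, b)))), m(b, pair(m(pair(pair(c, c), pair(c, b)), c, pair(b, b)), m(b, b, pair(b, pair(c, b)))), pair(b, pair(c, b))), pair(b, b))))  →  m(b, c, pair(b, m(pair(b, pair(c, b)), m(b, pair(m(pair(pair(c, c), pair(c, b)), c, pair(b, b)), m(b, b, pair(b, pair(c, b)))), pair(b, pair(c, b))), pair(b, b))))   [R4 at 3.2.1.2.2]
3. m(b, c, pair(b, m(pair(b, pair(c, b)), m(b, pair(m(pair(pair(c, c), pair(c, b)), c, pair(b, b)), m(b, b, pair(b, pair(c, b)))), pair(b, pair(c, b))), pair(b, b))))  →  m(b, c, pair(b, m(b, pair(m(pair(pair(c, c), pair(c, b)), c, pair(b, b)), m(b, b, pair(b, pair(c, b)))), pair(b, pair(c, b)))))   [R4 at 3.2]
4. m(b, c, pair(b, m(b, pair(m(pair(pair(c, c), pair(c, b)), c, pair(b, b)), m(b, b, pair(b, pair(c, b)))), pair(b, pair(c, b)))))  →  m(b, c, pair(b, pair(m(pair(pair(c, c), pair(c, b)), c, pair(b, b)), m(b, b, pair(b, pair(c, b))))))   [R3 at 3.2]
5. m(b, c, pair(b, pair(m(pair(pair(c, c), pair(c, b)), c, pair(b, b)), m(b, b, pair(b, pair(c, b))))))  →  m(b, c, pair(b, pair(c, m(b, b, pair(b, pair(c, b))))))   [R4 at 3.2.1]
6. m(b, c, pair(b, pair(c, m(b, b, pair(b, pair(c, b))))))  →  m(b, c, pair(b, pair(c, b)))   [R3 at 3.2.2]
7. m(b, c, pair(b, pair(c, b)))  →  c   [R3 at ε]

yes — NF(t₁) = c, NF(t₂) = c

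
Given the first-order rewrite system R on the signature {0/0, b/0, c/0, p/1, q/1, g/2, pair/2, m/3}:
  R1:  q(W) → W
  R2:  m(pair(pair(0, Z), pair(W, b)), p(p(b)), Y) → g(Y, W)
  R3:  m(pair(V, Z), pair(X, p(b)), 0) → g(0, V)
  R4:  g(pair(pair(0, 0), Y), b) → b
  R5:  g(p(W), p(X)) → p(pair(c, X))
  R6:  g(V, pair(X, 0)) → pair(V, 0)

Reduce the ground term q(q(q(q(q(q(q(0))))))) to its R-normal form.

1. q(q(q(q(q(q(q(0)))))))  →  q(q(q(q(q(q(0))))))   [R1 at ε]
2. q(q(q(q(q(q(0))))))  →  q(q(q(q(q(0)))))   [R1 at ε]
3. q(q(q(q(q(0)))))  →  q(q(q(q(0))))   [R1 at ε]
4. q(q(q(q(0))))  →  q(q(q(0)))   [R1 at ε]
5. q(q(q(0)))  →  q(q(0))   [R1 at ε]
6. q(q(0))  →  q(0)   [R1 at ε]
7. q(0)  →  0   [R1 at ε]

0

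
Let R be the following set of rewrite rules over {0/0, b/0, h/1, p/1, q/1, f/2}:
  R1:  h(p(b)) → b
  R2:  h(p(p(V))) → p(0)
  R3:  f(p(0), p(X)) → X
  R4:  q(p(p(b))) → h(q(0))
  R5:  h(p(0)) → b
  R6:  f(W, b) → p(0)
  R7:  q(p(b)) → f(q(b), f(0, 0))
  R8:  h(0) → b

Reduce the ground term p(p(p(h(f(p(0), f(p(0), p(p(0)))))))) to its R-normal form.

p(p(p(b)))

1. p(p(p(h(f(p(0), f(p(0), p(p(0))))))))  →  p(p(p(h(f(p(0), p(0))))))   [R3 at 1.1.1.1.2]
2. p(p(p(h(f(p(0), p(0))))))  →  p(p(p(h(0))))   [R3 at 1.1.1.1]
3. p(p(p(h(0))))  →  p(p(p(b)))   [R8 at 1.1.1]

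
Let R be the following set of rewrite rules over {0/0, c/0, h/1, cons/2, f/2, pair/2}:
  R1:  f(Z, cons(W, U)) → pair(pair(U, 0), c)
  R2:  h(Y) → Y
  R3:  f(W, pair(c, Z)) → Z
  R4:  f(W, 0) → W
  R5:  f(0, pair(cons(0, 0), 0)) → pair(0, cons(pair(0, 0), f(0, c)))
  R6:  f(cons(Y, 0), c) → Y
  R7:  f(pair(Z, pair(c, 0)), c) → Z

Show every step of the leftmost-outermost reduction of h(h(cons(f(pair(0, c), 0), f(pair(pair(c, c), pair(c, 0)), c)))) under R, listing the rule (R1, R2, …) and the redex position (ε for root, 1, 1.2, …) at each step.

cons(pair(0, c), pair(c, c))

1. h(h(cons(f(pair(0, c), 0), f(pair(pair(c, c), pair(c, 0)), c))))  →  h(cons(f(pair(0, c), 0), f(pair(pair(c, c), pair(c, 0)), c)))   [R2 at ε]
2. h(cons(f(pair(0, c), 0), f(pair(pair(c, c), pair(c, 0)), c)))  →  cons(f(pair(0, c), 0), f(pair(pair(c, c), pair(c, 0)), c))   [R2 at ε]
3. cons(f(pair(0, c), 0), f(pair(pair(c, c), pair(c, 0)), c))  →  cons(pair(0, c), f(pair(pair(c, c), pair(c, 0)), c))   [R4 at 1]
4. cons(pair(0, c), f(pair(pair(c, c), pair(c, 0)), c))  →  cons(pair(0, c), pair(c, c))   [R7 at 2]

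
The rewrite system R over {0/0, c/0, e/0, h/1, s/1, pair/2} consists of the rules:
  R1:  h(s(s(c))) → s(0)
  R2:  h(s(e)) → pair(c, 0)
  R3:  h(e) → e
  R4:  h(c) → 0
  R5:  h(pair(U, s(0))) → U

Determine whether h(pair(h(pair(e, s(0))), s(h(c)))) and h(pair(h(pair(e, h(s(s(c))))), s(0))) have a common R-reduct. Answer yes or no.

yes — NF(t₁) = e, NF(t₂) = e

Reduce t₁ = h(pair(h(pair(e, s(0))), s(h(c)))):
1. h(pair(h(pair(e, s(0))), s(h(c))))  →  h(pair(e, s(h(c))))   [R5 at 1.1]
2. h(pair(e, s(h(c))))  →  h(pair(e, s(0)))   [R4 at 1.2.1]
3. h(pair(e, s(0)))  →  e   [R5 at ε]

Reduce t₂ = h(pair(h(pair(e, h(s(s(c))))), s(0))):
1. h(pair(h(pair(e, h(s(s(c))))), s(0)))  →  h(pair(e, h(s(s(c)))))   [R5 at ε]
2. h(pair(e, h(s(s(c)))))  →  h(pair(e, s(0)))   [R1 at 1.2]
3. h(pair(e, s(0)))  →  e   [R5 at ε]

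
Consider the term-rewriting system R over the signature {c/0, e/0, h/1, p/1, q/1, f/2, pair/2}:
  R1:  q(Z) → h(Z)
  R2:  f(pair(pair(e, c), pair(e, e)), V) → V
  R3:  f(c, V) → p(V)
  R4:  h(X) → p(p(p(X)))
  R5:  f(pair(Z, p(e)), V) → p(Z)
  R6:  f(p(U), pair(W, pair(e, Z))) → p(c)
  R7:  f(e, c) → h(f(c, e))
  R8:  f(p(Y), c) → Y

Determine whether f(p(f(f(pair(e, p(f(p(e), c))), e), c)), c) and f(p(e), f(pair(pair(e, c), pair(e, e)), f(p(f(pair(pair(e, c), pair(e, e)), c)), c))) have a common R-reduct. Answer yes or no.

Reduce t₁ = f(p(f(f(pair(e, p(f(p(e), c))), e), c)), c):
1. f(p(f(f(pair(e, p(f(p(e), c))), e), c)), c)  →  f(f(pair(e, p(f(p(e), c))), e), c)   [R8 at ε]
2. f(f(pair(e, p(f(p(e), c))), e), c)  →  f(f(pair(e, p(e)), e), c)   [R8 at 1.1.2.1]
3. f(f(pair(e, p(e)), e), c)  →  f(p(e), c)   [R5 at 1]
4. f(p(e), c)  →  e   [R8 at ε]

Reduce t₂ = f(p(e), f(pair(pair(e, c), pair(e, e)), f(p(f(pair(pair(e, c), pair(e, e)), c)), c))):
1. f(p(e), f(pair(pair(e, c), pair(e, e)), f(p(f(pair(pair(e, c), pair(e, e)), c)), c)))  →  f(p(e), f(p(f(pair(pair(e, c), pair(e, e)), c)), c))   [R2 at 2]
2. f(p(e), f(p(f(pair(pair(e, c), pair(e, e)), c)), c))  →  f(p(e), f(pair(pair(e, c), pair(e, e)), c))   [R8 at 2]
3. f(p(e), f(pair(pair(e, c), pair(e, e)), c))  →  f(p(e), c)   [R2 at 2]
4. f(p(e), c)  →  e   [R8 at ε]

yes — NF(t₁) = e, NF(t₂) = e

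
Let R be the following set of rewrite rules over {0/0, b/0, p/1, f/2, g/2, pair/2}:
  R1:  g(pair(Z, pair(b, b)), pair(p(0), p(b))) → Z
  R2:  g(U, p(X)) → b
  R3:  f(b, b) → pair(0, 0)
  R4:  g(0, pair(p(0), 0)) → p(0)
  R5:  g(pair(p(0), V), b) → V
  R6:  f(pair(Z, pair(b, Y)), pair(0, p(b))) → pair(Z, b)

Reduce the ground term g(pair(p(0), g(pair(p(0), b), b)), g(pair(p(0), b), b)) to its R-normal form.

1. g(pair(p(0), g(pair(p(0), b), b)), g(pair(p(0), b), b))  →  g(pair(p(0), b), g(pair(p(0), b), b))   [R5 at 1.2]
2. g(pair(p(0), b), g(pair(p(0), b), b))  →  g(pair(p(0), b), b)   [R5 at 2]
3. g(pair(p(0), b), b)  →  b   [R5 at ε]

b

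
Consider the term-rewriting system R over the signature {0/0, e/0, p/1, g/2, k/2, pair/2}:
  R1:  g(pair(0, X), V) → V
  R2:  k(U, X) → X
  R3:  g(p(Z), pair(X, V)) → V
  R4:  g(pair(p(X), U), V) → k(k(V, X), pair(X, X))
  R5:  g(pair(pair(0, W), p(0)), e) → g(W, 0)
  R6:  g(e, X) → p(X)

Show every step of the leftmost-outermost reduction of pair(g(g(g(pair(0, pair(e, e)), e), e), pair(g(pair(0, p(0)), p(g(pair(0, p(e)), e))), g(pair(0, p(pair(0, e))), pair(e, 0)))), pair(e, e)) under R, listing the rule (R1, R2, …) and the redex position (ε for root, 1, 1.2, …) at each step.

1. pair(g(g(g(pair(0, pair(e, e)), e), e), pair(g(pair(0, p(0)), p(g(pair(0, p(e)), e))), g(pair(0, p(pair(0, e))), pair(e, 0)))), pair(e, e))  →  pair(g(g(e, e), pair(g(pair(0, p(0)), p(g(pair(0, p(e)), e))), g(pair(0, p(pair(0, e))), pair(e, 0)))), pair(e, e))   [R1 at 1.1.1]
2. pair(g(g(e, e), pair(g(pair(0, p(0)), p(g(pair(0, p(e)), e))), g(pair(0, p(pair(0, e))), pair(e, 0)))), pair(e, e))  →  pair(g(p(e), pair(g(pair(0, p(0)), p(g(pair(0, p(e)), e))), g(pair(0, p(pair(0, e))), pair(e, 0)))), pair(e, e))   [R6 at 1.1]
3. pair(g(p(e), pair(g(pair(0, p(0)), p(g(pair(0, p(e)), e))), g(pair(0, p(pair(0, e))), pair(e, 0)))), pair(e, e))  →  pair(g(pair(0, p(pair(0, e))), pair(e, 0)), pair(e, e))   [R3 at 1]
4. pair(g(pair(0, p(pair(0, e))), pair(e, 0)), pair(e, e))  →  pair(pair(e, 0), pair(e, e))   [R1 at 1]

pair(pair(e, 0), pair(e, e))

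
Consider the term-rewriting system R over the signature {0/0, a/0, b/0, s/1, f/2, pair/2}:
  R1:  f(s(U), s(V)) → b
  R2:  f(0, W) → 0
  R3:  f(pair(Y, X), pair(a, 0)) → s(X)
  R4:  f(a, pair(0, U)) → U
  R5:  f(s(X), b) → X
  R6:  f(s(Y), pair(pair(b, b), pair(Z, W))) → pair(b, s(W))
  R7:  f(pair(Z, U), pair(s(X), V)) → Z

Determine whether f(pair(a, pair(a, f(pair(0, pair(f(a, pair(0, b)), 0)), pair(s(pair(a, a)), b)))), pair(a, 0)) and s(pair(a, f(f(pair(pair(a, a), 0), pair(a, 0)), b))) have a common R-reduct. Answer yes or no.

Reduce t₁ = f(pair(a, pair(a, f(pair(0, pair(f(a, pair(0, b)), 0)), pair(s(pair(a, a)), b)))), pair(a, 0)):
1. f(pair(a, pair(a, f(pair(0, pair(f(a, pair(0, b)), 0)), pair(s(pair(a, a)), b)))), pair(a, 0))  →  s(pair(a, f(pair(0, pair(f(a, pair(0, b)), 0)), pair(s(pair(a, a)), b))))   [R3 at ε]
2. s(pair(a, f(pair(0, pair(f(a, pair(0, b)), 0)), pair(s(pair(a, a)), b))))  →  s(pair(a, 0))   [R7 at 1.2]

Reduce t₂ = s(pair(a, f(f(pair(pair(a, a), 0), pair(a, 0)), b))):
1. s(pair(a, f(f(pair(pair(a, a), 0), pair(a, 0)), b)))  →  s(pair(a, f(s(0), b)))   [R3 at 1.2.1]
2. s(pair(a, f(s(0), b)))  →  s(pair(a, 0))   [R5 at 1.2]

yes — NF(t₁) = s(pair(a, 0)), NF(t₂) = s(pair(a, 0))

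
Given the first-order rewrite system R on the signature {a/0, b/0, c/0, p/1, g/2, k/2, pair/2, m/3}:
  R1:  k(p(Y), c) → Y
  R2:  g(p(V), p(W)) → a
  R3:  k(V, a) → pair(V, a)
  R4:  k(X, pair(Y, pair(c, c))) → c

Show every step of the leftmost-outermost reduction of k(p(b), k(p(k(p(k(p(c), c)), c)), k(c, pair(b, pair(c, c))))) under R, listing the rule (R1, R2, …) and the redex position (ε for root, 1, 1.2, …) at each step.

b

1. k(p(b), k(p(k(p(k(p(c), c)), c)), k(c, pair(b, pair(c, c)))))  →  k(p(b), k(p(k(p(c), c)), k(c, pair(b, pair(c, c)))))   [R1 at 2.1.1]
2. k(p(b), k(p(k(p(c), c)), k(c, pair(b, pair(c, c)))))  →  k(p(b), k(p(c), k(c, pair(b, pair(c, c)))))   [R1 at 2.1.1]
3. k(p(b), k(p(c), k(c, pair(b, pair(c, c)))))  →  k(p(b), k(p(c), c))   [R4 at 2.2]
4. k(p(b), k(p(c), c))  →  k(p(b), c)   [R1 at 2]
5. k(p(b), c)  →  b   [R1 at ε]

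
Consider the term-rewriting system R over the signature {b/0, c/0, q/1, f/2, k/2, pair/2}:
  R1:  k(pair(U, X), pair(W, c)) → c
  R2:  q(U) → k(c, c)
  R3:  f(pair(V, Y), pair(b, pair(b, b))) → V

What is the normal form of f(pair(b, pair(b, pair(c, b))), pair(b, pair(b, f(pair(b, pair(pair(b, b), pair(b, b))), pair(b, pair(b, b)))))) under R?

b

1. f(pair(b, pair(b, pair(c, b))), pair(b, pair(b, f(pair(b, pair(pair(b, b), pair(b, b))), pair(b, pair(b, b))))))  →  f(pair(b, pair(b, pair(c, b))), pair(b, pair(b, b)))   [R3 at 2.2.2]
2. f(pair(b, pair(b, pair(c, b))), pair(b, pair(b, b)))  →  b   [R3 at ε]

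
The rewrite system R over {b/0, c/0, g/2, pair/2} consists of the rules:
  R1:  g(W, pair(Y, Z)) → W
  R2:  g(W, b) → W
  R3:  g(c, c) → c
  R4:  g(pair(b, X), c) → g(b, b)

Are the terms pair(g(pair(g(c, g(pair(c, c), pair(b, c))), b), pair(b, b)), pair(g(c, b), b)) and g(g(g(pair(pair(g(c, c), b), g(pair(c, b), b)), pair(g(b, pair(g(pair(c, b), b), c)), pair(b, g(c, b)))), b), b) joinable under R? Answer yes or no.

Reduce t₁ = pair(g(pair(g(c, g(pair(c, c), pair(b, c))), b), pair(b, b)), pair(g(c, b), b)):
1. pair(g(pair(g(c, g(pair(c, c), pair(b, c))), b), pair(b, b)), pair(g(c, b), b))  →  pair(pair(g(c, g(pair(c, c), pair(b, c))), b), pair(g(c, b), b))   [R1 at 1]
2. pair(pair(g(c, g(pair(c, c), pair(b, c))), b), pair(g(c, b), b))  →  pair(pair(g(c, pair(c, c)), b), pair(g(c, b), b))   [R1 at 1.1.2]
3. pair(pair(g(c, pair(c, c)), b), pair(g(c, b), b))  →  pair(pair(c, b), pair(g(c, b), b))   [R1 at 1.1]
4. pair(pair(c, b), pair(g(c, b), b))  →  pair(pair(c, b), pair(c, b))   [R2 at 2.1]

Reduce t₂ = g(g(g(pair(pair(g(c, c), b), g(pair(c, b), b)), pair(g(b, pair(g(pair(c, b), b), c)), pair(b, g(c, b)))), b), b):
1. g(g(g(pair(pair(g(c, c), b), g(pair(c, b), b)), pair(g(b, pair(g(pair(c, b), b), c)), pair(b, g(c, b)))), b), b)  →  g(g(pair(pair(g(c, c), b), g(pair(c, b), b)), pair(g(b, pair(g(pair(c, b), b), c)), pair(b, g(c, b)))), b)   [R2 at ε]
2. g(g(pair(pair(g(c, c), b), g(pair(c, b), b)), pair(g(b, pair(g(pair(c, b), b), c)), pair(b, g(c, b)))), b)  →  g(pair(pair(g(c, c), b), g(pair(c, b), b)), pair(g(b, pair(g(pair(c, b), b), c)), pair(b, g(c, b))))   [R2 at ε]
3. g(pair(pair(g(c, c), b), g(pair(c, b), b)), pair(g(b, pair(g(pair(c, b), b), c)), pair(b, g(c, b))))  →  pair(pair(g(c, c), b), g(pair(c, b), b))   [R1 at ε]
4. pair(pair(g(c, c), b), g(pair(c, b), b))  →  pair(pair(c, b), g(pair(c, b), b))   [R3 at 1.1]
5. pair(pair(c, b), g(pair(c, b), b))  →  pair(pair(c, b), pair(c, b))   [R2 at 2]

yes — NF(t₁) = pair(pair(c, b), pair(c, b)), NF(t₂) = pair(pair(c, b), pair(c, b))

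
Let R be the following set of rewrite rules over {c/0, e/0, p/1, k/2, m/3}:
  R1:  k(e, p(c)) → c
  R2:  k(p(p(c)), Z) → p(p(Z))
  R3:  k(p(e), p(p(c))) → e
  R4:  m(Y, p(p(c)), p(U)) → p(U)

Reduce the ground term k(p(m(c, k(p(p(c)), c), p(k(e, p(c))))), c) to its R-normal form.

1. k(p(m(c, k(p(p(c)), c), p(k(e, p(c))))), c)  →  k(p(m(c, p(p(c)), p(k(e, p(c))))), c)   [R2 at 1.1.2]
2. k(p(m(c, p(p(c)), p(k(e, p(c))))), c)  →  k(p(p(k(e, p(c)))), c)   [R4 at 1.1]
3. k(p(p(k(e, p(c)))), c)  →  k(p(p(c)), c)   [R1 at 1.1.1]
4. k(p(p(c)), c)  →  p(p(c))   [R2 at ε]

p(p(c))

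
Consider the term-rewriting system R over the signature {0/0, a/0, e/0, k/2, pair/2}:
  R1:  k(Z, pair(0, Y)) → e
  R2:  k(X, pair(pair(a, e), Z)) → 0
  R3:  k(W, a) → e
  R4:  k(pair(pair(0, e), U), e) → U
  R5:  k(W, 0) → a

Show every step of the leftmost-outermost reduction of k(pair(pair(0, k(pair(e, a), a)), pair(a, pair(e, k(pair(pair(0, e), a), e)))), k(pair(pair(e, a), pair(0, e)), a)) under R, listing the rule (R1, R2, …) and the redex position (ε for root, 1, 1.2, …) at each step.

pair(a, pair(e, a))

1. k(pair(pair(0, k(pair(e, a), a)), pair(a, pair(e, k(pair(pair(0, e), a), e)))), k(pair(pair(e, a), pair(0, e)), a))  →  k(pair(pair(0, e), pair(a, pair(e, k(pair(pair(0, e), a), e)))), k(pair(pair(e, a), pair(0, e)), a))   [R3 at 1.1.2]
2. k(pair(pair(0, e), pair(a, pair(e, k(pair(pair(0, e), a), e)))), k(pair(pair(e, a), pair(0, e)), a))  →  k(pair(pair(0, e), pair(a, pair(e, a))), k(pair(pair(e, a), pair(0, e)), a))   [R4 at 1.2.2.2]
3. k(pair(pair(0, e), pair(a, pair(e, a))), k(pair(pair(e, a), pair(0, e)), a))  →  k(pair(pair(0, e), pair(a, pair(e, a))), e)   [R3 at 2]
4. k(pair(pair(0, e), pair(a, pair(e, a))), e)  →  pair(a, pair(e, a))   [R4 at ε]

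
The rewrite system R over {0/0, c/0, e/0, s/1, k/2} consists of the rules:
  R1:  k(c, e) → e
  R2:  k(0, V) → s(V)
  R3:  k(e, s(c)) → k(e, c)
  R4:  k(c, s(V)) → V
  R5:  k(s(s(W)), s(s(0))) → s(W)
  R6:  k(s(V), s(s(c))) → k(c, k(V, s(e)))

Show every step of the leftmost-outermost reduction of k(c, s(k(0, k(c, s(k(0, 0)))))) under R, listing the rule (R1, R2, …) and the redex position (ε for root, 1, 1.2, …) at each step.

s(s(0))

1. k(c, s(k(0, k(c, s(k(0, 0))))))  →  k(0, k(c, s(k(0, 0))))   [R4 at ε]
2. k(0, k(c, s(k(0, 0))))  →  s(k(c, s(k(0, 0))))   [R2 at ε]
3. s(k(c, s(k(0, 0))))  →  s(k(0, 0))   [R4 at 1]
4. s(k(0, 0))  →  s(s(0))   [R2 at 1]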